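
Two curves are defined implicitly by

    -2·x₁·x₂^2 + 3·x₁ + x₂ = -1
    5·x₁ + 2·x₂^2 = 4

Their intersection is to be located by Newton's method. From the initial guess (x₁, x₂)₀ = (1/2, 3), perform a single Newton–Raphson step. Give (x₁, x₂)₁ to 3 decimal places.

(0.761, 1.516)

At (1/2, 3): F = (-3.500, 16.500).
Jacobian J = [[-2·x₂^2 + 3, -4·x₁·x₂ + 1], [5, 4·x₂]].
At the point, J = [[-15.000, -5.000], [5.000, 12.000]] (det J = -155.000).
Solving J·Δ = −F gives Δ = (0.261, -1.484).
Then the next iterate is (x₁, x₂)₁ = (0.761, 1.516).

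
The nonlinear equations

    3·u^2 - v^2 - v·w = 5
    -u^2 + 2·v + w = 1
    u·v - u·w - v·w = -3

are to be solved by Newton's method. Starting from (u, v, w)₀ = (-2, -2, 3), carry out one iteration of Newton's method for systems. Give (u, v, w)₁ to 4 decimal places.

(-1.2690, 0.1269, 1.8223)

At (-2, -2, 3): F = (9.0000, -6.0000, 19.0000).
Jacobian J = [[6·u, -2·v - w, -v], [-2·u, 2, 1], [v - w, u - w, -u - v]].
At the point, J = [[-12.0000, 1.0000, 2.0000], [4.0000, 2.0000, 1.0000], [-5.0000, -5.0000, 4.0000]] (det J = -197.0000).
Solving J·Δ = −F gives Δ = (0.7310, 2.1269, -1.1777).
Then the next iterate is (u, v, w)₁ = (-1.2690, 0.1269, 1.8223).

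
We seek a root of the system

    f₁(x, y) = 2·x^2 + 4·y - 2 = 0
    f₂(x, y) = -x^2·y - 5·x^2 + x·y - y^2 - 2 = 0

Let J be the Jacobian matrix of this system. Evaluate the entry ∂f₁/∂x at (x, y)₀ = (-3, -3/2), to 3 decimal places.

∂f₁/∂x = 4·x.
At (-3, -3/2) this is -12.000.

-12.000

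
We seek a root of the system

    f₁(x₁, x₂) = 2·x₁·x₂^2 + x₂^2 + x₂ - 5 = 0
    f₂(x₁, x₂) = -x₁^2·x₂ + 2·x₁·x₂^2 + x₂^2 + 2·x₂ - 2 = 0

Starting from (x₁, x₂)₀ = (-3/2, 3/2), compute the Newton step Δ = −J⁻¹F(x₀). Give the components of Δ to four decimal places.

At (-3/2, 3/2): F = (-8.0000, -6.8750).
Jacobian J = [[2·x₂^2, 4·x₁·x₂ + 2·x₂ + 1], [-2·x₁·x₂ + 2·x₂^2, -x₁^2 + 4·x₁·x₂ + 2·x₂ + 2]].
At the point, J = [[4.5000, -5.0000], [9.0000, -6.2500]] (det J = 16.8750).
Solving J·Δ = −F gives Δ = (-0.9259, -2.4333).

(-0.9259, -2.4333)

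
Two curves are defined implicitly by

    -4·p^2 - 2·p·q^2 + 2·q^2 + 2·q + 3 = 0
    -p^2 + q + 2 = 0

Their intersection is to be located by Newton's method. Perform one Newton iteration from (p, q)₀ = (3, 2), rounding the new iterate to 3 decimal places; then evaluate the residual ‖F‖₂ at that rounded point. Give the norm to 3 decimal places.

At (3, 2): F = (-45.000, -5.000).
Jacobian J = [[-8·p - 2·q^2, -4·p·q + 4·q + 2], [-2·p, 1]].
At the point, J = [[-32.000, -14.000], [-6.000, 1.000]] (det J = -116.000).
Solving J·Δ = −F gives Δ = (-0.991, -0.948).
Then the next iterate is (p, q)₁ = (2.009, 1.052).
Re-evaluating at (2.009, 1.052): F = (-13.27365, -0.98408), so ‖F‖₂ = 13.310.

13.310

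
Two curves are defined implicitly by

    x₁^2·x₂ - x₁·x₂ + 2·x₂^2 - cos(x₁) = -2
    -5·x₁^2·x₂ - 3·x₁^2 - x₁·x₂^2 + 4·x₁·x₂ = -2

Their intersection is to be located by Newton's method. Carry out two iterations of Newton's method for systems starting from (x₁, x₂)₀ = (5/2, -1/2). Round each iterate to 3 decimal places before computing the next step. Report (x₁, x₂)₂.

At (5/2, -1/2): F = (1.42614, -6.750).
Jacobian J = [[2·x₁·x₂ - x₂ + sin(x₁), x₁^2 - x₁ + 4·x₂], [-10·x₁·x₂ - 6·x₁ - x₂^2 + 4·x₂, -5·x₁^2 - 2·x₁·x₂ + 4·x₁]].
At the point, J = [[-1.40153, 1.750], [-4.750, -18.750]] (det J = 34.59115).
Solving J·Δ = −F gives Δ = (0.432, -0.469).
Then the next iterate is (x₁, x₂)₁ = (2.932, -0.969).
Round to (2.932, -0.969) and repeat: F = (-0.63298, 3.74331), J = [[-4.50515, 1.78862], [6.00412, -25.57290]].
Δ = (-0.091, 0.125), so (x₁, x₂)₂ = (2.841, -0.844).

(2.841, -0.844)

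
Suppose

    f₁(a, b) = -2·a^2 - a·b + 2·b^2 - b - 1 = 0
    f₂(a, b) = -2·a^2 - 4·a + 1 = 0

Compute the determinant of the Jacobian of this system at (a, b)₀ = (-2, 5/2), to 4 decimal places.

J = [[-4·a - b, -a + 4·b - 1], [-4·a - 4, 0]].
At the point, J = [[5.5000, 11.0000], [4.0000, 0.0000]].
det J = -44.0000.

-44.0000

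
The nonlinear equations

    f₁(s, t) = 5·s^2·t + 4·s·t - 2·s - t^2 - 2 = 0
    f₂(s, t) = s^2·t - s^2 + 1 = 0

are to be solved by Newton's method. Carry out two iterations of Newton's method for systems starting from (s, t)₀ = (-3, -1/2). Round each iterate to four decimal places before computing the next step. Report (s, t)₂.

(-0.9592, -0.6063)

At (-3, -1/2): F = (-12.7500, -12.5000).
Jacobian J = [[10·s·t + 4·t - 2, 5·s^2 + 4·s - 2·t], [2·s·t - 2·s, s^2]].
At the point, J = [[11.0000, 34.0000], [9.0000, 9.0000]] (det J = -207.0000).
Solving J·Δ = −F gives Δ = (1.4988, -0.1099).
Then the next iterate is (s, t)₁ = (-1.5012, -0.6099).
Round to (-1.5012, -0.6099) and repeat: F = (-2.579608, -2.628073), J = [[4.716219, 6.483007], [4.833564, 2.253601]].
Δ = (0.5420, 0.0036), so (s, t)₂ = (-0.9592, -0.6063).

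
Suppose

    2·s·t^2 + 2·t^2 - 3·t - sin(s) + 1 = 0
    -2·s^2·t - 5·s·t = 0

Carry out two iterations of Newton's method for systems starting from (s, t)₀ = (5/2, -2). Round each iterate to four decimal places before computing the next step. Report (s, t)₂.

(0.9950, -0.5613)

At (5/2, -2): F = (34.401528, 50.0000).
Jacobian J = [[2·t^2 - cos(s), 4·s·t + 4·t - 3], [-4·s·t - 5·t, -2·s^2 - 5·s]].
At the point, J = [[8.801144, -31.0000], [30.0000, -25.0000]] (det J = 709.971410).
Solving J·Δ = −F gives Δ = (-0.9718, 0.8338).
Then the next iterate is (s, t)₁ = (1.5282, -1.1662).
Round to (1.5282, -1.1662) and repeat: F = (10.376325, 14.358010), J = [[2.677461, -14.793547], [12.959747, -12.311790]].
Δ = (-0.5332, 0.6049), so (s, t)₂ = (0.9950, -0.5613).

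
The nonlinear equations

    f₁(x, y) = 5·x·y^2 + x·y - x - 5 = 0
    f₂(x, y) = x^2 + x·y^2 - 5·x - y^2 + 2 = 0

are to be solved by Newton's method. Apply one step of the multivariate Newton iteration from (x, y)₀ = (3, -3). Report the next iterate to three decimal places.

(3.524, -1.397)

At (3, -3): F = (118.000, 14.000).
Jacobian J = [[5·y^2 + y - 1, 10·x·y + x], [2·x + y^2 - 5, 2·x·y - 2·y]].
At the point, J = [[41.000, -87.000], [10.000, -12.000]] (det J = 378.000).
Solving J·Δ = −F gives Δ = (0.524, 1.603).
Then the next iterate is (x, y)₁ = (3.524, -1.397).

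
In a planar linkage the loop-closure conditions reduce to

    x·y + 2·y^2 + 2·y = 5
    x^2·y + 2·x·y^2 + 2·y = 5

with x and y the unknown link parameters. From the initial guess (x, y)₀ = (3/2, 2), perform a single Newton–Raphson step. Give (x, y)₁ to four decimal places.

(1.3774, 1.1518)

At (3/2, 2): F = (10.0000, 15.5000).
Jacobian J = [[y, x + 4·y + 2], [2·x·y + 2·y^2, x^2 + 4·x·y + 2]].
At the point, J = [[2.0000, 11.5000], [14.0000, 16.2500]] (det J = -128.5000).
Solving J·Δ = −F gives Δ = (-0.1226, -0.8482).
Then the next iterate is (x, y)₁ = (1.3774, 1.1518).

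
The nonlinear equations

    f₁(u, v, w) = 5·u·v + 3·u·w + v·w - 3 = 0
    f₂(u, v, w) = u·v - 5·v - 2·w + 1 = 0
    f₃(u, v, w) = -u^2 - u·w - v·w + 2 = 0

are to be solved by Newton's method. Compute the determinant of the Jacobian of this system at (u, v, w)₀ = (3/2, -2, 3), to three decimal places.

J = [[5·v + 3·w, 5·u + w, 3·u + v], [v, u - 5, -2], [-2·u - w, -w, -u - v]].
At the point, J = [[-1.000, 10.500, 2.500], [-2.000, -3.500, -2.000], [-6.000, -3.000, 0.500]].
det J = 106.750.

106.750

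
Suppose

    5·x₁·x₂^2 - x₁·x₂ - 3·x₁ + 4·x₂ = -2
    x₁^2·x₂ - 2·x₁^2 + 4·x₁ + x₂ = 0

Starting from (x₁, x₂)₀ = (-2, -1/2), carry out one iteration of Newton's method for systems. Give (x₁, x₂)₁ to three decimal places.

At (-2, -1/2): F = (2.500, -18.500).
Jacobian J = [[5·x₂^2 - x₂ - 3, 10·x₁·x₂ - x₁ + 4], [2·x₁·x₂ - 4·x₁ + 4, x₁^2 + 1]].
At the point, J = [[-1.250, 16.000], [14.000, 5.000]] (det J = -230.250).
Solving J·Δ = −F gives Δ = (1.340, -0.052).
Then the next iterate is (x₁, x₂)₁ = (-0.660, -0.552).

(-0.660, -0.552)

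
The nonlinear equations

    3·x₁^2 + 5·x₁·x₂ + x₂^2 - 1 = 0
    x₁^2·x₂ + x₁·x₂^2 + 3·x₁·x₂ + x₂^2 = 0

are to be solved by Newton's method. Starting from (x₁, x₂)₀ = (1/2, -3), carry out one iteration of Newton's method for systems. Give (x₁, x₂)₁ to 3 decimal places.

(0.241, -1.755)

At (1/2, -3): F = (1.250, 8.250).
Jacobian J = [[6·x₁ + 5·x₂, 5·x₁ + 2·x₂], [2·x₁·x₂ + x₂^2 + 3·x₂, x₁^2 + 2·x₁·x₂ + 3·x₁ + 2·x₂]].
At the point, J = [[-12.000, -3.500], [-3.000, -7.250]] (det J = 76.500).
Solving J·Δ = −F gives Δ = (-0.259, 1.245).
Then the next iterate is (x₁, x₂)₁ = (0.241, -1.755).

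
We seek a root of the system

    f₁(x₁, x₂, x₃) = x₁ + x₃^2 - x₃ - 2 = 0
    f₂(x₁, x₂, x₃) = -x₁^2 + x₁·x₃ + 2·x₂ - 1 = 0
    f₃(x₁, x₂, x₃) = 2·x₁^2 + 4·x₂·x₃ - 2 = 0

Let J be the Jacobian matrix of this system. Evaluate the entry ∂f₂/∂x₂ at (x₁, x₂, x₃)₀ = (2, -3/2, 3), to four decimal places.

∂f₂/∂x₂ = 2.
At (2, -3/2, 3) this is 2.0000.

2.0000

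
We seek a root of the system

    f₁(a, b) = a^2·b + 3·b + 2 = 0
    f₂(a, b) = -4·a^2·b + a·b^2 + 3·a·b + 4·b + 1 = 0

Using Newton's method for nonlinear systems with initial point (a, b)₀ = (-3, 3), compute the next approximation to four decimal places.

At (-3, 3): F = (38.0000, -149.0000).
Jacobian J = [[2·a·b, a^2 + 3], [-8·a·b + b^2 + 3·b, -4·a^2 + 2·a·b + 3·a + 4]].
At the point, J = [[-18.0000, 12.0000], [90.0000, -59.0000]] (det J = -18.0000).
Solving J·Δ = −F gives Δ = (-25.2222, -41.0000).
Then the next iterate is (a, b)₁ = (-28.2222, -38.0000).

(-28.2222, -38.0000)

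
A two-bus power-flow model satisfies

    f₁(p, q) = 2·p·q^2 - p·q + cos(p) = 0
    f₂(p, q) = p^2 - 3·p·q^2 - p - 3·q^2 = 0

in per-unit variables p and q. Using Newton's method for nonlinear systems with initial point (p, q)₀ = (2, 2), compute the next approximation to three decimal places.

(3.030, 0.798)

At (2, 2): F = (11.58385, -34.000).
Jacobian J = [[2·q^2 - q - sin(p), 4·p·q - p], [2·p - 3·q^2 - 1, -6·p·q - 6·q]].
At the point, J = [[5.09070, 14.000], [-9.000, -36.000]] (det J = -57.26529).
Solving J·Δ = −F gives Δ = (1.030, -1.202).
Then the next iterate is (p, q)₁ = (3.030, 0.798).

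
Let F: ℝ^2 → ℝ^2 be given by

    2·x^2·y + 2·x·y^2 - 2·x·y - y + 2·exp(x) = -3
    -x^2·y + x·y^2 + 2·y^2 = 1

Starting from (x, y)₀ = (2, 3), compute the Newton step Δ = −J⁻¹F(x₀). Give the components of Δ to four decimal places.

At (2, 3): F = (62.778112, 23.0000).
Jacobian J = [[4·x·y + 2·y^2 - 2·y + 2·exp(x), 2·x^2 + 4·x·y - 2·x - 1], [-2·x·y + y^2, -x^2 + 2·x·y + 4·y]].
At the point, J = [[50.778112, 27.0000], [-3.0000, 20.0000]] (det J = 1096.562244).
Solving J·Δ = −F gives Δ = (-0.5787, -1.2368).

(-0.5787, -1.2368)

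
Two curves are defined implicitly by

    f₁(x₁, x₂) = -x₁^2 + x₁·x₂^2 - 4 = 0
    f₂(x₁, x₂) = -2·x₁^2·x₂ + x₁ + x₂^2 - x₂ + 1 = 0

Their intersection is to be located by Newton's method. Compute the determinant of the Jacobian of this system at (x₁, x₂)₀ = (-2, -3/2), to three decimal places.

-9.000

J = [[-2·x₁ + x₂^2, 2·x₁·x₂], [-4·x₁·x₂ + 1, -2·x₁^2 + 2·x₂ - 1]].
At the point, J = [[6.250, 6.000], [-11.000, -12.000]].
det J = -9.000.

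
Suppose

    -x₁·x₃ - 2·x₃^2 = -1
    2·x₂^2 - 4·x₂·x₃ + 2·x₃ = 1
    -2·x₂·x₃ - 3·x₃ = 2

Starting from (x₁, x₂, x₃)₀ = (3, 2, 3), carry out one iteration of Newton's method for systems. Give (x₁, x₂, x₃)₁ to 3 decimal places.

(-21.917, -5.625, 6.250)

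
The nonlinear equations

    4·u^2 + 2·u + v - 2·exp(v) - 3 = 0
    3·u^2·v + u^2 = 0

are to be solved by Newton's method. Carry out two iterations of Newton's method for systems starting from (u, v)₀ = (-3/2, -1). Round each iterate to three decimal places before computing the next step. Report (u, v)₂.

At (-3/2, -1): F = (1.26424, -4.500).
Jacobian J = [[8·u + 2, -2·exp(v) + 1], [6·u·v + 2·u, 3·u^2]].
At the point, J = [[-10.000, 0.26424], [6.000, 6.750]] (det J = -69.08545).
Solving J·Δ = −F gives Δ = (0.141, 0.542).
Then the next iterate is (u, v)₁ = (-1.359, -0.458).
Round to (-1.359, -0.458) and repeat: F = (-0.05357, -0.69073), J = [[-8.872, -0.26509], [1.01653, 5.54064]].
Δ = (-0.010, 0.126), so (u, v)₂ = (-1.369, -0.332).

(-1.369, -0.332)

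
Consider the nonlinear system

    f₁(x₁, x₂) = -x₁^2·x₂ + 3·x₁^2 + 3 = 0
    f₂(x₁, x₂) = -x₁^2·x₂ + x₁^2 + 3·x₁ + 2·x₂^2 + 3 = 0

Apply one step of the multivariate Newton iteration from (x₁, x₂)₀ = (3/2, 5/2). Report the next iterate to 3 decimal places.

(-6.909, -1.273)

At (3/2, 5/2): F = (4.125, 16.625).
Jacobian J = [[-2·x₁·x₂ + 6·x₁, -x₁^2], [-2·x₁·x₂ + 2·x₁ + 3, -x₁^2 + 4·x₂]].
At the point, J = [[1.500, -2.250], [-1.500, 7.750]] (det J = 8.250).
Solving J·Δ = −F gives Δ = (-8.409, -3.773).
Then the next iterate is (x₁, x₂)₁ = (-6.909, -1.273).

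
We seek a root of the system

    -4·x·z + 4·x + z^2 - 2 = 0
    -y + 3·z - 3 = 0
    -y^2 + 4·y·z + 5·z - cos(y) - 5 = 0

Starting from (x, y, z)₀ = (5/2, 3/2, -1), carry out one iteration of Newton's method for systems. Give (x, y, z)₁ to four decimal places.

(5.8399, 5.4298, 2.8099)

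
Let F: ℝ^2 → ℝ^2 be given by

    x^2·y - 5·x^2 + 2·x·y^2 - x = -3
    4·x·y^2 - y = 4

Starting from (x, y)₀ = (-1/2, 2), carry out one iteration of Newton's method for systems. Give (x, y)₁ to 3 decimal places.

At (-1/2, 2): F = (-1.250, -14.000).
Jacobian J = [[2·x·y - 10·x + 2·y^2 - 1, x^2 + 4·x·y], [4·y^2, 8·x·y - 1]].
At the point, J = [[10.000, -3.750], [16.000, -9.000]] (det J = -30.000).
Solving J·Δ = −F gives Δ = (-1.375, -4.000).
Then the next iterate is (x, y)₁ = (-1.875, -2.000).

(-1.875, -2.000)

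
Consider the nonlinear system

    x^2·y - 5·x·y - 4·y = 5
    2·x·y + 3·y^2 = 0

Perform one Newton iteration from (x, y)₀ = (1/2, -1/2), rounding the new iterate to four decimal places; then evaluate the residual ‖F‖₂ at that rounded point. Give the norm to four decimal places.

0.1371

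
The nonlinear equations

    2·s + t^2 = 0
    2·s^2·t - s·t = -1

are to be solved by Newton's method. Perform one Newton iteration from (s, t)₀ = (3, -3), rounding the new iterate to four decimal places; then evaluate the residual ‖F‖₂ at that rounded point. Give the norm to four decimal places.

At (3, -3): F = (15.0000, -44.0000).
Jacobian J = [[2, 2·t], [4·s·t - t, 2·s^2 - s]].
At the point, J = [[2.0000, -6.0000], [-33.0000, 15.0000]] (det J = -168.0000).
Solving J·Δ = −F gives Δ = (-0.2321, 2.4226).
Then the next iterate is (s, t)₁ = (2.7679, -0.5774).
Re-evaluating at (2.7679, -0.5774): F = (5.869191, -6.249050), so ‖F‖₂ = 8.5731.

8.5731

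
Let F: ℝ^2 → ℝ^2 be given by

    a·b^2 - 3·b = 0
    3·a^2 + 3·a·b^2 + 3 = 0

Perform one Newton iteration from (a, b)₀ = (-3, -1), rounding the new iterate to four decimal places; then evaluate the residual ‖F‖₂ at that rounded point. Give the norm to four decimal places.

4.3566

At (-3, -1): F = (0.0000, 21.0000).
Jacobian J = [[b^2, 2·a·b - 3], [6·a + 3·b^2, 6·a·b]].
At the point, J = [[1.0000, 3.0000], [-15.0000, 18.0000]] (det J = 63.0000).
Solving J·Δ = −F gives Δ = (1.0000, -0.3333).
Then the next iterate is (a, b)₁ = (-2.0000, -1.3333).
Re-evaluating at (-2.0000, -1.3333): F = (0.444522, 4.333867), so ‖F‖₂ = 4.3566.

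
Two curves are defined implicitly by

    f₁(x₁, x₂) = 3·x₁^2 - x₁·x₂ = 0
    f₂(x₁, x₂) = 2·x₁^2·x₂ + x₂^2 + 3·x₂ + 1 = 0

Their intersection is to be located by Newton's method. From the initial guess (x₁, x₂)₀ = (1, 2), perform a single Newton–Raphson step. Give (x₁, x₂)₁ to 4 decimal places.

(0.4545, 0.8182)

At (1, 2): F = (1.0000, 15.0000).
Jacobian J = [[6·x₁ - x₂, -x₁], [4·x₁·x₂, 2·x₁^2 + 2·x₂ + 3]].
At the point, J = [[4.0000, -1.0000], [8.0000, 9.0000]] (det J = 44.0000).
Solving J·Δ = −F gives Δ = (-0.5455, -1.1818).
Then the next iterate is (x₁, x₂)₁ = (0.4545, 0.8182).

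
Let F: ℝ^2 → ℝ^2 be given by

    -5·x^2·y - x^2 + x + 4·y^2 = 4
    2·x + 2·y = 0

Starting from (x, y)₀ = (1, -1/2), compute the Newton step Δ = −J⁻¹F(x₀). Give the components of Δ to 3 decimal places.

At (1, -1/2): F = (-0.500, 1.000).
Jacobian J = [[-10·x·y - 2·x + 1, -5·x^2 + 8·y], [2, 2]].
At the point, J = [[4.000, -9.000], [2.000, 2.000]] (det J = 26.000).
Solving J·Δ = −F gives Δ = (-0.308, -0.192).

(-0.308, -0.192)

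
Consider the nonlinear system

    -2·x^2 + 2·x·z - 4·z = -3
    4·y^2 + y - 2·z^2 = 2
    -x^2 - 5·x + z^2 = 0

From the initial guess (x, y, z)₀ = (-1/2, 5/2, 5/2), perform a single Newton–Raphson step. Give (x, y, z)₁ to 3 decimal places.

(0.000, 1.262, 1.200)

At (-1/2, 5/2, 5/2): F = (-10.000, 13.000, 8.500).
Jacobian J = [[-4·x + 2·z, 0, 2·x - 4], [0, 8·y + 1, -4·z], [-2·x - 5, 0, 2·z]].
At the point, J = [[7.000, 0.000, -5.000], [0.000, 21.000, -10.000], [-4.000, 0.000, 5.000]] (det J = 315.000).
Solving J·Δ = −F gives Δ = (0.500, -1.238, -1.300).
Then the next iterate is (x, y, z)₁ = (0.000, 1.262, 1.200).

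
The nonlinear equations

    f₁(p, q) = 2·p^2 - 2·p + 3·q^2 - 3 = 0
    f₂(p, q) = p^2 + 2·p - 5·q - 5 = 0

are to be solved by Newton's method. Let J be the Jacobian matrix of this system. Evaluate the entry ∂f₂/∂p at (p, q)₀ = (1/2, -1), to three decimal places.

∂f₂/∂p = 2·p + 2.
At (1/2, -1) this is 3.000.

3.000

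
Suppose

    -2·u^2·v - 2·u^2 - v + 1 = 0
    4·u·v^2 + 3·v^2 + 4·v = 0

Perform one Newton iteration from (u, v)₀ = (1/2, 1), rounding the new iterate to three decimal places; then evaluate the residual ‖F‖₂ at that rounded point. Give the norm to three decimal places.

2.083

At (1/2, 1): F = (-1.000, 9.000).
Jacobian J = [[-4·u·v - 4·u, -2·u^2 - 1], [4·v^2, 8·u·v + 6·v + 4]].
At the point, J = [[-4.000, -1.500], [4.000, 14.000]] (det J = -50.000).
Solving J·Δ = −F gives Δ = (-0.010, -0.640).
Then the next iterate is (u, v)₁ = (0.490, 0.360).
Re-evaluating at (0.490, 0.360): F = (-0.01307, 2.08282), so ‖F‖₂ = 2.083.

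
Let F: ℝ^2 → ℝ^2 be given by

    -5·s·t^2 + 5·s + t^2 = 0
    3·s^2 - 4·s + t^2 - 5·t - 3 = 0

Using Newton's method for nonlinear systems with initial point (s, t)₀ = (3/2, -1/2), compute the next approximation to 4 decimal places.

(0.8000, -1.0000)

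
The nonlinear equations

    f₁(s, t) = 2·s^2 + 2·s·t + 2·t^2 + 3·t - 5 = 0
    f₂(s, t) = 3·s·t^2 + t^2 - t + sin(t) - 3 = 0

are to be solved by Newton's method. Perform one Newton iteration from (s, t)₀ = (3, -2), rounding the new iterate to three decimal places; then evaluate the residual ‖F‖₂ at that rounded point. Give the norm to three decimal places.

At (3, -2): F = (3.000, 38.09070).
Jacobian J = [[4·s + 2·t, 2·s + 4·t + 3], [3·t^2, 6·s·t + 2·t + cos(t) - 1]].
At the point, J = [[8.000, 1.000], [12.000, -41.41615]] (det J = -343.32917).
Solving J·Δ = −F gives Δ = (-0.473, 0.783).
Then the next iterate is (s, t)₁ = (2.527, -1.217).
Re-evaluating at (2.527, -1.217): F = (0.93192, 9.98816), so ‖F‖₂ = 10.032.

10.032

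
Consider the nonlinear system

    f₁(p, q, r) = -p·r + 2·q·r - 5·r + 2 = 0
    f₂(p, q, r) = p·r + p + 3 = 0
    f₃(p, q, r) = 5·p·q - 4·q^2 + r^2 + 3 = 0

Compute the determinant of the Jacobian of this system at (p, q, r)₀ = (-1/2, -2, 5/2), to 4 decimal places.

-481.0000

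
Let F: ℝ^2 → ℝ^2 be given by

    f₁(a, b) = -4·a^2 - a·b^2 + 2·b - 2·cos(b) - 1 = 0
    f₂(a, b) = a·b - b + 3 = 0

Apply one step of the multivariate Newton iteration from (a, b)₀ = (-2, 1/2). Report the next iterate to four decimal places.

(-1.1086, 1.1486)

At (-2, 1/2): F = (-17.255165, 1.5000).
Jacobian J = [[-8·a - b^2, -2·a·b + 2·sin(b) + 2], [b, a - 1]].
At the point, J = [[15.7500, 4.958851], [0.5000, -3.0000]] (det J = -49.729426).
Solving J·Δ = −F gives Δ = (0.8914, 0.6486).
Then the next iterate is (a, b)₁ = (-1.1086, 1.1486).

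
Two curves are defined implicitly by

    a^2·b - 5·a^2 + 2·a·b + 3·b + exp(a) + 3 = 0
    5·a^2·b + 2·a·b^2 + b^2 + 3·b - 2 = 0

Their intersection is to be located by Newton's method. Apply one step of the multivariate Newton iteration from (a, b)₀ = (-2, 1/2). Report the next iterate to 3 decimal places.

(-1.189, 0.448)

At (-2, 1/2): F = (-15.36466, 8.750).
Jacobian J = [[2·a·b - 10·a + 2·b + exp(a), a^2 + 2·a + 3], [10·a·b + 2·b^2, 5·a^2 + 4·a·b + 2·b + 3]].
At the point, J = [[19.13534, 3.000], [-9.500, 20.000]] (det J = 411.20671).
Solving J·Δ = −F gives Δ = (0.811, -0.052).
Then the next iterate is (a, b)₁ = (-1.189, 0.448).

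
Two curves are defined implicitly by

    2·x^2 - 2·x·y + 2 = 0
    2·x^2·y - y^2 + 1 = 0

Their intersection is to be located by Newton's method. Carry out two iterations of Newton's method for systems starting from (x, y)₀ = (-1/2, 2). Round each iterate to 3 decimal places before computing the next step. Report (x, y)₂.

At (-1/2, 2): F = (4.500, -2.000).
Jacobian J = [[4·x - 2·y, -2·x], [4·x·y, 2·x^2 - 2·y]].
At the point, J = [[-6.000, 1.000], [-4.000, -3.500]] (det J = 25.000).
Solving J·Δ = −F gives Δ = (0.550, -1.200).
Then the next iterate is (x, y)₁ = (0.050, 0.800).
Round to (0.050, 0.800) and repeat: F = (1.925, 0.364), J = [[-1.400, -0.100], [0.160, -1.595]].
Δ = (1.349, 0.364), so (x, y)₂ = (1.399, 1.164).

(1.399, 1.164)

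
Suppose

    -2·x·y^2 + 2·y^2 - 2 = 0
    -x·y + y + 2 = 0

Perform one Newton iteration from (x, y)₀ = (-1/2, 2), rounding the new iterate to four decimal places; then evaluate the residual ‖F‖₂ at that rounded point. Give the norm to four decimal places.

62.8128

At (-1/2, 2): F = (10.0000, 5.0000).
Jacobian J = [[-2·y^2, -4·x·y + 4·y], [-y, -x + 1]].
At the point, J = [[-8.0000, 12.0000], [-2.0000, 1.5000]] (det J = 12.0000).
Solving J·Δ = −F gives Δ = (3.7500, 1.6667).
Then the next iterate is (x, y)₁ = (3.2500, 3.6667).
Re-evaluating at (3.2500, 3.6667): F = (-62.501100, -6.250075), so ‖F‖₂ = 62.8128.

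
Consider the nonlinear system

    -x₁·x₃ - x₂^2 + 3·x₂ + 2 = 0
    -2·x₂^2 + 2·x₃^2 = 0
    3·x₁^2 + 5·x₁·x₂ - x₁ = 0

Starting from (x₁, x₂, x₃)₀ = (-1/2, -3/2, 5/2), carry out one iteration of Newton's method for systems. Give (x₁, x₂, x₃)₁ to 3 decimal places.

At (-1/2, -3/2, 5/2): F = (-3.500, 8.000, 5.000).
Jacobian J = [[-x₃, -2·x₂ + 3, -x₁], [0, -4·x₂, 4·x₃], [6·x₁ + 5·x₂ - 1, 5·x₁, 0]].
At the point, J = [[-2.500, 6.000, 0.500], [0.000, 6.000, 10.000], [-11.500, -2.500, 0.000]] (det J = -718.000).
Solving J·Δ = −F gives Δ = (0.261, 0.799, -1.279).
Then the next iterate is (x₁, x₂, x₃)₁ = (-0.239, -0.701, 1.221).

(-0.239, -0.701, 1.221)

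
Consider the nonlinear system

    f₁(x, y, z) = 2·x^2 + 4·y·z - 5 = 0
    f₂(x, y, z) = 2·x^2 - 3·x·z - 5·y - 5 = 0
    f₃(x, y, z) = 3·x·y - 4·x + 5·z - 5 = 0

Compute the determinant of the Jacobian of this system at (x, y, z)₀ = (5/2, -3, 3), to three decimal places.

J = [[4·x, 4·z, 4·y], [4·x - 3·z, -5, -3·x], [3·y - 4, 3·x, 5]].
At the point, J = [[10.000, 12.000, -12.000], [1.000, -5.000, -7.500], [-13.000, 7.500, 5.000]].
det J = 2112.500.

2112.500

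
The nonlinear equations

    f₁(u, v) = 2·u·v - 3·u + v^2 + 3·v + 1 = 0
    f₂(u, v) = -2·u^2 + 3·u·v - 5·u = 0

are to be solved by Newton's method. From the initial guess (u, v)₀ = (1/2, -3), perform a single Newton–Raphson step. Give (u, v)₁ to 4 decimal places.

(0.0549, -2.7473)

At (1/2, -3): F = (-3.5000, -7.5000).
Jacobian J = [[2·v - 3, 2·u + 2·v + 3], [-4·u + 3·v - 5, 3·u]].
At the point, J = [[-9.0000, -2.0000], [-16.0000, 1.5000]] (det J = -45.5000).
Solving J·Δ = −F gives Δ = (-0.4451, 0.2527).
Then the next iterate is (u, v)₁ = (0.0549, -2.7473).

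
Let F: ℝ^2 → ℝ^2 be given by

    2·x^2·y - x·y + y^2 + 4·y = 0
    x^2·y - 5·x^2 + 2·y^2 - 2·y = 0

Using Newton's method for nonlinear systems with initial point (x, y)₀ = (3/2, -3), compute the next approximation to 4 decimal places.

(0.8258, -1.1124)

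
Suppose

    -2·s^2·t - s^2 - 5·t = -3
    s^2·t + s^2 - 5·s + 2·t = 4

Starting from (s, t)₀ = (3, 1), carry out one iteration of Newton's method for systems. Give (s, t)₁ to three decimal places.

(-5.000, 6.000)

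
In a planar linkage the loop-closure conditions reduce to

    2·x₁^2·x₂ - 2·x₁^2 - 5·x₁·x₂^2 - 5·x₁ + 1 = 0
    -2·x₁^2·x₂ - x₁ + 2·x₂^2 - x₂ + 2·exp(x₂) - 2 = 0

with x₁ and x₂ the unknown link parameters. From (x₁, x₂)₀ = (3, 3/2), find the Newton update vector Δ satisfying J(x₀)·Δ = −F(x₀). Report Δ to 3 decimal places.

(-0.815, -1.126)

At (3, 3/2): F = (-38.750, -20.03662).
Jacobian J = [[4·x₁·x₂ - 4·x₁ - 5·x₂^2 - 5, 2·x₁^2 - 10·x₁·x₂], [-4·x₁·x₂ - 1, -2·x₁^2 + 4·x₂ + 2·exp(x₂) - 1]].
At the point, J = [[-10.250, -27.000], [-19.000, -4.03662]] (det J = -471.62463).
Solving J·Δ = −F gives Δ = (-0.815, -1.126).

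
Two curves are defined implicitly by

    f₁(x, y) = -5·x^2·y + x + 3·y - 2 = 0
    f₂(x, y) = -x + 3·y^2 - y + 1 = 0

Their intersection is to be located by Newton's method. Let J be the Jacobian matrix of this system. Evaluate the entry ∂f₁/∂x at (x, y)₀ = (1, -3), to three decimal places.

31.000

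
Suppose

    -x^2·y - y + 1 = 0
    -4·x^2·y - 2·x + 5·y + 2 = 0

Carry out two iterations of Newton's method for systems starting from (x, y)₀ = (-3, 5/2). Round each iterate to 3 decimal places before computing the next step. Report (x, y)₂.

(-2.220, -0.271)

At (-3, 5/2): F = (-24.000, -69.500).
Jacobian J = [[-2·x·y, -x^2 - 1], [-8·x·y - 2, -4·x^2 + 5]].
At the point, J = [[15.000, -10.000], [58.000, -31.000]] (det J = 115.000).
Solving J·Δ = −F gives Δ = (-0.426, -3.039).
Then the next iterate is (x, y)₁ = (-3.426, -0.539).
Round to (-3.426, -0.539) and repeat: F = (7.86550, 31.46300), J = [[-3.69323, -12.73748], [-16.77291, -41.94990]].
Δ = (1.206, 0.268), so (x, y)₂ = (-2.220, -0.271).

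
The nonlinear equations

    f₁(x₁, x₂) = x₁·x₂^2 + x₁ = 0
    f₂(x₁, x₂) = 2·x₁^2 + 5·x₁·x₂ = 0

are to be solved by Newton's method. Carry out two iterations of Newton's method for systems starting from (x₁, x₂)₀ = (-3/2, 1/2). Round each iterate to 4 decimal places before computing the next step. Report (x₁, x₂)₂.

At (-3/2, 1/2): F = (-1.8750, 0.7500).
Jacobian J = [[x₂^2 + 1, 2·x₁·x₂], [4·x₁ + 5·x₂, 5·x₁]].
At the point, J = [[1.2500, -1.5000], [-3.5000, -7.5000]] (det J = -14.6250).
Solving J·Δ = −F gives Δ = (1.0385, -0.3846).
Then the next iterate is (x₁, x₂)₁ = (-0.4615, 0.1154).
Round to (-0.4615, 0.1154) and repeat: F = (-0.467646, 0.159679), J = [[1.013317, -0.106514], [-1.2690, -2.3075]].
Δ = (0.4432, -0.1745), so (x₁, x₂)₂ = (-0.0183, -0.0591).

(-0.0183, -0.0591)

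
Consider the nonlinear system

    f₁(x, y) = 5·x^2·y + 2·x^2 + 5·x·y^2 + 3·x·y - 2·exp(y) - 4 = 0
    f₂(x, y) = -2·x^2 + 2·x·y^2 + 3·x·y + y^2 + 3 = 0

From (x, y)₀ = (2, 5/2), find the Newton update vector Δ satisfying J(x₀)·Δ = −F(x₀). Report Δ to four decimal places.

At (2, 5/2): F = (107.135012, 41.2500).
Jacobian J = [[10·x·y + 4·x + 5·y^2 + 3·y, 5·x^2 + 10·x·y + 3·x - 2·exp(y)], [-4·x + 2·y^2 + 3·y, 4·x·y + 3·x + 2·y]].
At the point, J = [[96.7500, 51.635012], [12.0000, 31.0000]] (det J = 2379.629855).
Solving J·Δ = −F gives Δ = (-0.5006, -1.1369).

(-0.5006, -1.1369)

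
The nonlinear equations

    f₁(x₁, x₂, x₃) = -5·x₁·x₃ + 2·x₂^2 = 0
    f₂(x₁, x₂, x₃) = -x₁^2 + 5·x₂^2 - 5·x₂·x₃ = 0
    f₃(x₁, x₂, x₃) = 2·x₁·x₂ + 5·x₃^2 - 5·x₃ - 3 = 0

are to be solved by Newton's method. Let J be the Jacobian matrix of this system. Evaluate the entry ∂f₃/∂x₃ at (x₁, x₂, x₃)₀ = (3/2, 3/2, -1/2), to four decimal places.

-10.0000

∂f₃/∂x₃ = 10·x₃ - 5.
At (3/2, 3/2, -1/2) this is -10.0000.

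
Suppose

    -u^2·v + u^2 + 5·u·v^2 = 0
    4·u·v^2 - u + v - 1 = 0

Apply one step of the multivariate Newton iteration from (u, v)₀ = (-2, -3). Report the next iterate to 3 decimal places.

(-1.039, -2.176)

At (-2, -3): F = (-74.000, -74.000).
Jacobian J = [[-2·u·v + 2·u + 5·v^2, -u^2 + 10·u·v], [4·v^2 - 1, 8·u·v + 1]].
At the point, J = [[29.000, 56.000], [35.000, 49.000]] (det J = -539.000).
Solving J·Δ = −F gives Δ = (0.961, 0.824).
Then the next iterate is (u, v)₁ = (-1.039, -2.176).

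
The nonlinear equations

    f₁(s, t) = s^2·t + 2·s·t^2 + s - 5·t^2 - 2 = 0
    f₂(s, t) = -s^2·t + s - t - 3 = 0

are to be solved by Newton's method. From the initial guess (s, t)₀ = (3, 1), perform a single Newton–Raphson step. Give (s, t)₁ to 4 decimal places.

At (3, 1): F = (11.0000, -10.0000).
Jacobian J = [[2·s·t + 2·t^2 + 1, s^2 + 4·s·t - 10·t], [-2·s·t + 1, -s^2 - 1]].
At the point, J = [[9.0000, 11.0000], [-5.0000, -10.0000]] (det J = -35.0000).
Solving J·Δ = −F gives Δ = (0.0000, -1.0000).
Then the next iterate is (s, t)₁ = (3.0000, 0.0000).

(3.0000, 0.0000)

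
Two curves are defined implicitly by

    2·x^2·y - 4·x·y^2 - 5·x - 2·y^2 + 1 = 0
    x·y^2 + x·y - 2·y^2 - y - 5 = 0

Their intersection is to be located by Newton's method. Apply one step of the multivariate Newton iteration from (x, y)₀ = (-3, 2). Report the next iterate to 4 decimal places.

(-2.5984, 0.7254)

At (-3, 2): F = (92.0000, -33.0000).
Jacobian J = [[4·x·y - 4·y^2 - 5, 2·x^2 - 8·x·y - 4·y], [y^2 + y, 2·x·y + x - 4·y - 1]].
At the point, J = [[-45.0000, 58.0000], [6.0000, -24.0000]] (det J = 732.0000).
Solving J·Δ = −F gives Δ = (0.4016, -1.2746).
Then the next iterate is (x, y)₁ = (-2.5984, 0.7254).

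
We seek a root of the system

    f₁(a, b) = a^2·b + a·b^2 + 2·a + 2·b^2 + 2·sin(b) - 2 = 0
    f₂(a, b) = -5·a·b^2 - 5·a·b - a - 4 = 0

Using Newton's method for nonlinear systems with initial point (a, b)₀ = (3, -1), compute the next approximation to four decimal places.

At (3, -1): F = (-1.682942, -7.0000).
Jacobian J = [[2·a·b + b^2 + 2, a^2 + 2·a·b + 4·b + 2·cos(b)], [-5·b^2 - 5·b - 1, -10·a·b - 5·a]].
At the point, J = [[-3.0000, 0.080605], [-1.0000, 15.0000]] (det J = -44.919395).
Solving J·Δ = −F gives Δ = (-0.5494, 0.4300).
Then the next iterate is (a, b)₁ = (2.4506, -0.5700).

(2.4506, -0.5700)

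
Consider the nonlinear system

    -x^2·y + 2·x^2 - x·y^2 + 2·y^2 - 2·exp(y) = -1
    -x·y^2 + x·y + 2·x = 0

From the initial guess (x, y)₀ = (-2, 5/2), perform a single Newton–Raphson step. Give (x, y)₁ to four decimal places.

(-1.4581, 2.1810)

At (-2, 5/2): F = (-0.364988, 3.5000).
Jacobian J = [[-2·x·y + 4·x - y^2, -x^2 - 2·x·y + 4·y - 2·exp(y)], [-y^2 + y + 2, -2·x·y + x]].
At the point, J = [[-4.2500, -8.364988], [-1.7500, 8.0000]] (det J = -48.638729).
Solving J·Δ = −F gives Δ = (0.5419, -0.3190).
Then the next iterate is (x, y)₁ = (-1.4581, 2.1810).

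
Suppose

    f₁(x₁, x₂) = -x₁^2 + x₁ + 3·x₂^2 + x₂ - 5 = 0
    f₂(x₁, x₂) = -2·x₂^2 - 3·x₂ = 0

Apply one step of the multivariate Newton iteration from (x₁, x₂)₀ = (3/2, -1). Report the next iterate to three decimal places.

At (3/2, -1): F = (-3.750, 1.000).
Jacobian J = [[-2·x₁ + 1, 6·x₂ + 1], [0, -4·x₂ - 3]].
At the point, J = [[-2.000, -5.000], [0.000, 1.000]] (det J = -2.000).
Solving J·Δ = −F gives Δ = (0.625, -1.000).
Then the next iterate is (x₁, x₂)₁ = (2.125, -2.000).

(2.125, -2.000)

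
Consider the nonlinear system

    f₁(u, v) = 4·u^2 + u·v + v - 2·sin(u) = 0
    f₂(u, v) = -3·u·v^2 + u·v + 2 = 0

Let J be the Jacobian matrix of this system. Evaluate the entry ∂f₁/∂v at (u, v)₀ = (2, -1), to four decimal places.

3.0000

∂f₁/∂v = u + 1.
At (2, -1) this is 3.0000.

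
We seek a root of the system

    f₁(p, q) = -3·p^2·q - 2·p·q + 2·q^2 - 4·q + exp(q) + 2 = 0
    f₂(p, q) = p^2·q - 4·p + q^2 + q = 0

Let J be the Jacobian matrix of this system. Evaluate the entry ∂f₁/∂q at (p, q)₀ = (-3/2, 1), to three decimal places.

-1.032

∂f₁/∂q = -3·p^2 - 2·p + 4·q + exp(q) - 4.
At (-3/2, 1) this is -1.032.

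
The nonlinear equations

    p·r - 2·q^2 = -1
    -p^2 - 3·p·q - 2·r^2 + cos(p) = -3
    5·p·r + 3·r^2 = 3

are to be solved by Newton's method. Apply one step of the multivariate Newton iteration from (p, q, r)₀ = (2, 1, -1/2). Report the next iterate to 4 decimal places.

(1.2082, 0.9754, 0.2529)

At (2, 1, -1/2): F = (-2.0000, -7.916147, -7.2500).
Jacobian J = [[r, -4·q, p], [-2·p - 3·q - sin(p), -3·p, -4·r], [5·r, 0, 5·p + 6·r]].
At the point, J = [[-0.5000, -4.0000, 2.0000], [-7.909297, -6.0000, 2.0000], [-2.5000, 0.0000, 7.0000]] (det J = -210.460328).
Solving J·Δ = −F gives Δ = (-0.7918, -0.0246, 0.7529).
Then the next iterate is (p, q, r)₁ = (1.2082, 0.9754, 0.2529).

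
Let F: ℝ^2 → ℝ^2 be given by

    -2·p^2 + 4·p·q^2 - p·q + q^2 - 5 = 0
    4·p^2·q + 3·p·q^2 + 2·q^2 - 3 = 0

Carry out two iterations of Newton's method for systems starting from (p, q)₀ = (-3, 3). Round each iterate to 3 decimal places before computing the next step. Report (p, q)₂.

(-1.307, 1.095)

At (-3, 3): F = (-113.000, 42.000).
Jacobian J = [[-4·p + 4·q^2 - q, 8·p·q - p + 2·q], [8·p·q + 3·q^2, 4·p^2 + 6·p·q + 4·q]].
At the point, J = [[45.000, -63.000], [-45.000, -6.000]] (det J = -3105.000).
Solving J·Δ = −F gives Δ = (1.071, -1.029).
Then the next iterate is (p, q)₁ = (-1.929, 1.971).
Round to (-1.929, 1.971) and repeat: F = (-34.73062, 11.62479), J = [[21.28436, -24.54547], [-18.76195, -0.04419]].
Δ = (0.622, -0.876), so (p, q)₂ = (-1.307, 1.095).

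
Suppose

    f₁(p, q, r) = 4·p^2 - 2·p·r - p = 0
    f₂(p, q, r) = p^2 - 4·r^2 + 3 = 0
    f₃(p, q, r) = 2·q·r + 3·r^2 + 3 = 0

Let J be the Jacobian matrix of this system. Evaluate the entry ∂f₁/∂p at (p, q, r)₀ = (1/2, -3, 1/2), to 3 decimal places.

∂f₁/∂p = 8·p - 2·r - 1.
At (1/2, -3, 1/2) this is 2.000.

2.000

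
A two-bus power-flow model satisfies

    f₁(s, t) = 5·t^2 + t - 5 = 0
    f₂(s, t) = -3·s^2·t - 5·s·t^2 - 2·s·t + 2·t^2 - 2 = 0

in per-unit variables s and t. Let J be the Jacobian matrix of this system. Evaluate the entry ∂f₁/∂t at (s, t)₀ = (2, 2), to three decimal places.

21.000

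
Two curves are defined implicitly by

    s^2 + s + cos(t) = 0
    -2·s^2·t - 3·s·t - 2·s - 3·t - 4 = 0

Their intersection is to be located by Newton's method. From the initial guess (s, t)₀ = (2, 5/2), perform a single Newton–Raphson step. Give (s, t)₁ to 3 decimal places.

(0.845, 1.534)

At (2, 5/2): F = (5.19886, -50.500).
Jacobian J = [[2·s + 1, -sin(t)], [-4·s·t - 3·t - 2, -2·s^2 - 3·s - 3]].
At the point, J = [[5.000, -0.59847], [-29.500, -17.000]] (det J = -102.65493).
Solving J·Δ = −F gives Δ = (-1.155, -0.966).
Then the next iterate is (s, t)₁ = (0.845, 1.534).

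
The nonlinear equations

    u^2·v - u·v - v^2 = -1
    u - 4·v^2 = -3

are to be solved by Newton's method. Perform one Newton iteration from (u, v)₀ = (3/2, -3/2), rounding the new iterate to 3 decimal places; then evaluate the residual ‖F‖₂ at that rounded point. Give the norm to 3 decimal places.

0.806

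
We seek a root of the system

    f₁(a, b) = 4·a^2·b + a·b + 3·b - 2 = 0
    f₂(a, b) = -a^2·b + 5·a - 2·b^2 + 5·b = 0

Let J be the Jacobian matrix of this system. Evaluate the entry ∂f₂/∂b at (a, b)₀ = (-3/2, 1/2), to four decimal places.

0.7500

∂f₂/∂b = -a^2 - 4·b + 5.
At (-3/2, 1/2) this is 0.7500.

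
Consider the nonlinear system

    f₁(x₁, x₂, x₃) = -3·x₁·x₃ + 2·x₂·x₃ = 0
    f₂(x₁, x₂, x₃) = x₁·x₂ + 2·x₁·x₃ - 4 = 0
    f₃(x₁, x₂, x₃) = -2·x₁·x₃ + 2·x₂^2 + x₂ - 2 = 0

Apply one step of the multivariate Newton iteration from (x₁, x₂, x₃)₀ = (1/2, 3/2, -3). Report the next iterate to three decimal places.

(0.175, 1.465, 1.807)

At (1/2, 3/2, -3): F = (-4.500, -6.250, 7.000).
Jacobian J = [[-3·x₃, 2·x₃, -3·x₁ + 2·x₂], [x₂ + 2·x₃, x₁, 2·x₁], [-2·x₃, 4·x₂ + 1, -2·x₁]].
At the point, J = [[9.000, -6.000, 1.500], [-4.500, 0.500, 1.000], [6.000, 7.000, -1.000]] (det J = -128.250).
Solving J·Δ = −F gives Δ = (-0.325, -0.035, 4.807).
Then the next iterate is (x₁, x₂, x₃)₁ = (0.175, 1.465, 1.807).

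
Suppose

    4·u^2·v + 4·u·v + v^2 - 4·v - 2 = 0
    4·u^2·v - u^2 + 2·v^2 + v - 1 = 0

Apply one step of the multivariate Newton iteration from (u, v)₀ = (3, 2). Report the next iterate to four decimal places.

(1.8214, 1.5000)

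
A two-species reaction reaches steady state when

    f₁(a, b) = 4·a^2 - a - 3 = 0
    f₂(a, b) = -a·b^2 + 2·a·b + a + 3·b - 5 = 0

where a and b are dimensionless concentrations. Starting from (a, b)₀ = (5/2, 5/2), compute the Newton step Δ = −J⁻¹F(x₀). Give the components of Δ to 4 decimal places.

At (5/2, 5/2): F = (19.5000, 1.8750).
Jacobian J = [[8·a - 1, 0], [-b^2 + 2·b + 1, -2·a·b + 2·a + 3]].
At the point, J = [[19.0000, 0.0000], [-0.2500, -4.5000]] (det J = -85.5000).
Solving J·Δ = −F gives Δ = (-1.0263, 0.4737).

(-1.0263, 0.4737)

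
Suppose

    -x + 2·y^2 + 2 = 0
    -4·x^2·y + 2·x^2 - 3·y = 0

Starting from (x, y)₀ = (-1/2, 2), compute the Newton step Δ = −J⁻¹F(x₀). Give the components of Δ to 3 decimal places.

(0.409, -1.261)

At (-1/2, 2): F = (10.500, -7.500).
Jacobian J = [[-1, 4·y], [-8·x·y + 4·x, -4·x^2 - 3]].
At the point, J = [[-1.000, 8.000], [6.000, -4.000]] (det J = -44.000).
Solving J·Δ = −F gives Δ = (0.409, -1.261).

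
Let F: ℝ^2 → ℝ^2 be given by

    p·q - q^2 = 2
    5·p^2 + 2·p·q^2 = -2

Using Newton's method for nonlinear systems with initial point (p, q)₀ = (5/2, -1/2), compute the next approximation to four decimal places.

At (5/2, -1/2): F = (-3.5000, 34.5000).
Jacobian J = [[q, p - 2·q], [10·p + 2·q^2, 4·p·q]].
At the point, J = [[-0.5000, 3.5000], [25.5000, -5.0000]] (det J = -86.7500).
Solving J·Δ = −F gives Δ = (-1.1902, 0.8300).
Then the next iterate is (p, q)₁ = (1.3098, 0.3300).

(1.3098, 0.3300)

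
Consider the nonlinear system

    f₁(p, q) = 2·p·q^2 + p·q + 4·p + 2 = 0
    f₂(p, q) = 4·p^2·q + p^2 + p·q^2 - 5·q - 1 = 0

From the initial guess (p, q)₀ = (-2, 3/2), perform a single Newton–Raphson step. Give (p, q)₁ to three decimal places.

(-1.614, 0.490)

At (-2, 3/2): F = (-18.000, 15.000).
Jacobian J = [[2·q^2 + q + 4, 4·p·q + p], [8·p·q + 2·p + q^2, 4·p^2 + 2·p·q - 5]].
At the point, J = [[10.000, -14.000], [-25.750, 5.000]] (det J = -310.500).
Solving J·Δ = −F gives Δ = (0.386, -1.010).
Then the next iterate is (p, q)₁ = (-1.614, 0.490).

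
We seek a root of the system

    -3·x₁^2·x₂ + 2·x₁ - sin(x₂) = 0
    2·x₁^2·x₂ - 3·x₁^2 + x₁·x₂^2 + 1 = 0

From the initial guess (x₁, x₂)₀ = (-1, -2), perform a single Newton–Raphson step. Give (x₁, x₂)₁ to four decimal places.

(-0.7319, -1.1377)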